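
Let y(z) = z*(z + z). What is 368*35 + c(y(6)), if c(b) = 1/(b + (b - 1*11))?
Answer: 1713041/133 ≈ 12880.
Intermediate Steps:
y(z) = 2*z² (y(z) = z*(2*z) = 2*z²)
c(b) = 1/(-11 + 2*b) (c(b) = 1/(b + (b - 11)) = 1/(b + (-11 + b)) = 1/(-11 + 2*b))
368*35 + c(y(6)) = 368*35 + 1/(-11 + 2*(2*6²)) = 12880 + 1/(-11 + 2*(2*36)) = 12880 + 1/(-11 + 2*72) = 12880 + 1/(-11 + 144) = 12880 + 1/133 = 1713041/133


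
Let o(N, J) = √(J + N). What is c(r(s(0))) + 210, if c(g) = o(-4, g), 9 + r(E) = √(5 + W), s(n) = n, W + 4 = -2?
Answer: 210 + √(-13 + I) ≈ 210.14 + 3.6082*I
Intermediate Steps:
W = -6 (W = -4 - 2 = -6)
r(E) = -9 + I (r(E) = -9 + √(5 - 6) = -9 + √(-1) = -9 + I)
c(g) = √(-4 + g) (c(g) = √(g - 4) = √(-4 + g))
c(r(s(0))) + 210 = √(-4 + (-9 + I)) + 210 = √(-13 + I) + 210 = 210 + √(-13 + I)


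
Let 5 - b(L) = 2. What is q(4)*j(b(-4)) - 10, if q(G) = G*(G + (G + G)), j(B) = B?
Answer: 134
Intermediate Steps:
b(L) = 3 (b(L) = 5 - 1*2 = 5 - 2 = 3)
q(G) = 3*G² (q(G) = G*(G + 2*G) = G*(3*G) = 3*G²)
q(4)*j(b(-4)) - 10 = (3*4²)*3 - 10 = (3*16)*3 - 10 = 48*3 - 10 = 144 - 10 = 134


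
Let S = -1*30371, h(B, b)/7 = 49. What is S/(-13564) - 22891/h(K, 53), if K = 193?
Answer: -300076271/4652452 ≈ -64.499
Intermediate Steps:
h(B, b) = 343 (h(B, b) = 7*49 = 343)
S = -30371
S/(-13564) - 22891/h(K, 53) = -30371/(-13564) - 22891/343 = -30371*(-1/13564) - 22891*1/343 = 30371/13564 - 22891/343 = -300076271/4652452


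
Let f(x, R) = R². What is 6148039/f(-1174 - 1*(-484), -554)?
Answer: 6148039/306916 ≈ 20.032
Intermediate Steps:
6148039/f(-1174 - 1*(-484), -554) = 6148039/((-554)²) = 6148039/306916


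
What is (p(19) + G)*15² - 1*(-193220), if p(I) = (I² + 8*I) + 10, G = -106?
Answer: 287045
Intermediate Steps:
p(I) = 10 + I² + 8*I
(p(19) + G)*15² - 1*(-193220) = ((10 + 19² + 8*19) - 106)*15² - 1*(-193220) = ((10 + 361 + 152) - 106)*225 + 193220 = (523 - 106)*225 + 193220 = 417*225 + 193220 = 93825 + 193220 = 287045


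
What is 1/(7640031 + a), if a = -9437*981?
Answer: -1/1617666 ≈ -6.1817e-7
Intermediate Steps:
a = -9257697
1/(7640031 + a) = 1/(7640031 - 9257697) = 1/(-1617666) = -1/1617666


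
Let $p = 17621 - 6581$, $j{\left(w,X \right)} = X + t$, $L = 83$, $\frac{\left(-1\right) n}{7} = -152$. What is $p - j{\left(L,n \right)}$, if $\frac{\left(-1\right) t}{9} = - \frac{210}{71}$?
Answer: $\frac{706406}{71} \approx 9949.4$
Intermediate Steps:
$n = 1064$ ($n = \left(-7\right) \left(-152\right) = 1064$)
$t = \frac{1890}{71}$ ($t = - 9 \left(- \frac{210}{71}\right) = - 9 \left(\left(-210\right) \frac{1}{71}\right) = \left(-9\right) \left(- \frac{210}{71}\right) = \frac{1890}{71} \approx 26.62$)
$j{\left(w,X \right)} = \frac{1890}{71} + X$ ($j{\left(w,X \right)} = X + \frac{1890}{71} = \frac{1890}{71} + X$)
$p = 11040$ ($p = 17621 - 6581 = 11040$)
$p - j{\left(L,n \right)} = 11040 - \left(\frac{1890}{71} + 1064\right) = 11040 - \frac{77434}{71} = \frac{706406}{71}$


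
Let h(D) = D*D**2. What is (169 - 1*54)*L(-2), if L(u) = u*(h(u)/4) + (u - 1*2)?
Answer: 0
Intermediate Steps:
h(D) = D**3
L(u) = -2 + u + u**4/4 (L(u) = u*(u**3/4) + (u - 1*2) = u*(u**3*(1/4)) + (u - 2) = u*(u**3/4) + (-2 + u) = u**4/4 + (-2 + u) = -2 + u + u**4/4)
(169 - 1*54)*L(-2) = (169 - 1*54)*(-2 - 2 + (1/4)*(-2)**4) = (169 - 54)*(-2 - 2 + (1/4)*16) = 115*(-2 - 2 + 4) = 115*0 = 0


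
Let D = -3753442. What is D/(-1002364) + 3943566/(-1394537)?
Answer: 58246598015/63537894794 ≈ 0.91672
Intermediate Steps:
D/(-1002364) + 3943566/(-1394537) = -3753442/(-1002364) + 3943566/(-1394537) = -3753442*(-1/1002364) + 3943566*(-1/1394537) = 170611/45562 - 3943566/1394537 = 58246598015/63537894794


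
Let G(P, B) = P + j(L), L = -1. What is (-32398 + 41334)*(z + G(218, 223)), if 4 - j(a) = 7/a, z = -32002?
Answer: -283923528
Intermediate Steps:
j(a) = 4 - 7/a
G(P, B) = 11 + P (G(P, B) = P + (4 - 7/(-1)) = P + (4 - 7*(-1)) = P + (4 + 7) = P + 11 = 11 + P)
(-32398 + 41334)*(z + G(218, 223)) = (-32398 + 41334)*(-32002 + (11 + 218)) = 8936*(-32002 + 229) = 8936*(-31773) = -283923528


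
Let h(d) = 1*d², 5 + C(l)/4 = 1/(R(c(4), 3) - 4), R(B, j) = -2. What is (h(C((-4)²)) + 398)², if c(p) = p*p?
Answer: 55145476/81 ≈ 6.8081e+5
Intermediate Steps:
c(p) = p²
C(l) = -62/3 (C(l) = -20 + 4/(-2 - 4) = -20 + 4/(-6) = -20 + 4*(-⅙) = -20 - ⅔ = -62/3)
h(d) = d²
(h(C((-4)²)) + 398)² = ((-62/3)² + 398)² = (3844/9 + 398)² = (7426/9)² = 55145476/81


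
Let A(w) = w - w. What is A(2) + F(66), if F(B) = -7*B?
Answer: -462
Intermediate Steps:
A(w) = 0
A(2) + F(66) = 0 - 7*66 = 0 - 462 = -462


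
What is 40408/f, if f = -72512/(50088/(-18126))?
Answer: 10541437/6845586 ≈ 1.5399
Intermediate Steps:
f = 54764688/2087 (f = -72512/(50088*(-1/18126)) = -72512/(-8348/3021) = -72512*(-3021/8348) = 54764688/2087 ≈ 26241.)
40408/f = 40408/(54764688/2087) = 40408*(2087/54764688) = 10541437/6845586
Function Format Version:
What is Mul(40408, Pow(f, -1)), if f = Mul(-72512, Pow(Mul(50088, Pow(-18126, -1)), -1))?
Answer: Rational(10541437, 6845586) ≈ 1.5399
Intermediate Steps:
f = Rational(54764688, 2087) (f = Mul(-72512, Pow(Mul(50088, Rational(-1, 18126)), -1)) = Mul(-72512, Pow(Rational(-8348, 3021), -1)) = Mul(-72512, Rational(-3021, 8348)) = Rational(54764688, 2087) ≈ 26241.)
Mul(40408, Pow(f, -1)) = Mul(40408, Pow(Rational(54764688, 2087), -1)) = Mul(40408, Rational(2087, 54764688)) = Rational(10541437, 6845586)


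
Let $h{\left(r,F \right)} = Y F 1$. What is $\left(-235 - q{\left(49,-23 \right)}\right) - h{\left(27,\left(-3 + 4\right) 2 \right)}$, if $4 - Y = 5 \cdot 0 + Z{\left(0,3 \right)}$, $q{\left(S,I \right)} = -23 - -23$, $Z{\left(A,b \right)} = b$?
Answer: $-237$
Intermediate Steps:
$q{\left(S,I \right)} = 0$ ($q{\left(S,I \right)} = -23 + 23 = 0$)
$Y = 1$ ($Y = 4 - \left(5 \cdot 0 + 3\right) = 4 - \left(0 + 3\right) = 4 - 3 = 1$)
$h{\left(r,F \right)} = F$ ($h{\left(r,F \right)} = 1 F 1 = F 1 = F$)
$\left(-235 - q{\left(49,-23 \right)}\right) - h{\left(27,\left(-3 + 4\right) 2 \right)} = \left(-235 - 0\right) - \left(-3 + 4\right) 2 = \left(-235 + 0\right) - 1 \cdot 2 = -235 - 2 = -237$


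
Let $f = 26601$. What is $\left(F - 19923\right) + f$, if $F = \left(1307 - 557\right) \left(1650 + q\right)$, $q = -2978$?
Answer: $-989322$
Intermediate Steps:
$F = -996000$ ($F = \left(1307 - 557\right) \left(1650 - 2978\right) = 750 \left(-1328\right) = -996000$)
$\left(F - 19923\right) + f = \left(-996000 - 19923\right) + 26601 = -1015923 + 26601 = -989322$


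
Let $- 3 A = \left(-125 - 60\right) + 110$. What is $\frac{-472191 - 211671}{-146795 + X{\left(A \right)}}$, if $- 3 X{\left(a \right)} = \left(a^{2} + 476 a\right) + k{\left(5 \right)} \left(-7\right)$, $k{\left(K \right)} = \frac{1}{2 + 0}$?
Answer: $\frac{4103172}{905813} \approx 4.5298$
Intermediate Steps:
$A = 25$ ($A = - \frac{\left(-125 - 60\right) + 110}{3} = - \frac{-185 + 110}{3} = \left(- \frac{1}{3}\right) \left(-75\right) = 25$)
$k{\left(K \right)} = \frac{1}{2}$
$X{\left(a \right)} = \frac{7}{6} - \frac{476 a}{3} - \frac{a^{2}}{3}$ ($X{\left(a \right)} = - \frac{\left(a^{2} + 476 a\right) + \frac{1}{2} \left(-7\right)}{3} = - \frac{\left(a^{2} + 476 a\right) - \frac{7}{2}}{3} = - \frac{- \frac{7}{2} + a^{2} + 476 a}{3} = \frac{7}{6} - \frac{476 a}{3} - \frac{a^{2}}{3}$)
$\frac{-472191 - 211671}{-146795 + X{\left(A \right)}} = \frac{-472191 - 211671}{-146795 - \left(\frac{7931}{2} + \frac{625}{3}\right)} = - \frac{683862}{-146795 - \frac{25043}{6}} = - \frac{683862}{- \frac{905813}{6}} = \left(-683862\right) \left(- \frac{6}{905813}\right) = \frac{4103172}{905813}$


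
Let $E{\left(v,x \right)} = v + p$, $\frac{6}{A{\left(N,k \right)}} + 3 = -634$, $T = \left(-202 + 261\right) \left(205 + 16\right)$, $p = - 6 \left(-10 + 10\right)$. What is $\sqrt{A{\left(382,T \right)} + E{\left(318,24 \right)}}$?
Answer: $\frac{8 \sqrt{41145}}{91} \approx 17.832$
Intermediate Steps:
$p = 0$ ($p = \left(-6\right) 0 = 0$)
$T = 13039$ ($T = 59 \cdot 221 = 13039$)
$A{\left(N,k \right)} = - \frac{6}{637}$ ($A{\left(N,k \right)} = \frac{6}{-3 - 634} = \frac{6}{-637} = 6 \left(- \frac{1}{637}\right) = - \frac{6}{637}$)
$E{\left(v,x \right)} = v$ ($E{\left(v,x \right)} = v + 0 = v$)
$\sqrt{A{\left(382,T \right)} + E{\left(318,24 \right)}} = \sqrt{- \frac{6}{637} + 318} = \sqrt{\frac{202560}{637}} = \frac{8 \sqrt{41145}}{91}$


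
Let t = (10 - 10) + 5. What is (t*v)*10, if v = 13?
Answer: 650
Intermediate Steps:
t = 5 (t = 0 + 5 = 5)
(t*v)*10 = (5*13)*10 = 65*10 = 650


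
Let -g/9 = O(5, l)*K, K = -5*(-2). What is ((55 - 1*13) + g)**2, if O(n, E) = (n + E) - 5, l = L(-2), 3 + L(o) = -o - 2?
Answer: 97344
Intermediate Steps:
K = 10
L(o) = -5 - o (L(o) = -3 + (-o - 2) = -3 + (-2 - o) = -5 - o)
l = -3 (l = -5 - 1*(-2) = -5 + 2 = -3)
O(n, E) = -5 + E + n (O(n, E) = (E + n) - 5 = -5 + E + n)
g = 270 (g = -9*(-5 - 3 + 5)*10 = -(-27)*10 = -9*(-30) = 270)
((55 - 1*13) + g)**2 = ((55 - 1*13) + 270)**2 = ((55 - 13) + 270)**2 = (42 + 270)**2 = 312**2 = 97344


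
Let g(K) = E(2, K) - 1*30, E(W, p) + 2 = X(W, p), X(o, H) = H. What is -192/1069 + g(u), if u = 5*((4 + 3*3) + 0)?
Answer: 35085/1069 ≈ 32.820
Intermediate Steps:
E(W, p) = -2 + p
u = 65 (u = 5*((4 + 9) + 0) = 5*(13 + 0) = 5*13 = 65)
g(K) = -32 + K (g(K) = (-2 + K) - 1*30 = (-2 + K) - 30 = -32 + K)
-192/1069 + g(u) = -192/1069 + (-32 + 65) = -192*1/1069 + 33 = -192/1069 + 33 = 35085/1069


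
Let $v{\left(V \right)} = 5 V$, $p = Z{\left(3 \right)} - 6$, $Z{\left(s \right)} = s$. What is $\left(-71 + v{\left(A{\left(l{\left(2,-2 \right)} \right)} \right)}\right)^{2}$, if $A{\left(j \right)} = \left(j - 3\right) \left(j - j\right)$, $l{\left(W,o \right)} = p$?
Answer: $5041$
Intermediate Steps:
$p = -3$ ($p = 3 - 6 = -3$)
$l{\left(W,o \right)} = -3$
$A{\left(j \right)} = 0$ ($A{\left(j \right)} = \left(-3 + j\right) 0 = 0$)
$\left(-71 + v{\left(A{\left(l{\left(2,-2 \right)} \right)} \right)}\right)^{2} = \left(-71 + 5 \cdot 0\right)^{2} = \left(-71 + 0\right)^{2} = \left(-71\right)^{2} = 5041$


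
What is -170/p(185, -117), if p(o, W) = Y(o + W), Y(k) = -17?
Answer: 10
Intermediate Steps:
p(o, W) = -17
-170/p(185, -117) = -170/(-17) = -170*(-1/17) = 10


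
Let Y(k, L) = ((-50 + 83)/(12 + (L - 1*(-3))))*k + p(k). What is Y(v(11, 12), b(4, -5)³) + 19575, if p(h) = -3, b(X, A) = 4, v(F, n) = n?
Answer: 1546584/79 ≈ 19577.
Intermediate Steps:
Y(k, L) = -3 + 33*k/(15 + L) (Y(k, L) = ((-50 + 83)/(12 + (L - 1*(-3))))*k - 3 = (33/(12 + (L + 3)))*k - 3 = (33/(12 + (3 + L)))*k - 3 = (33/(15 + L))*k - 3 = 33*k/(15 + L) - 3 = -3 + 33*k/(15 + L))
Y(v(11, 12), b(4, -5)³) + 19575 = 3*(-15 - 1*4³ + 11*12)/(15 + 4³) + 19575 = 3*(-15 - 1*64 + 132)/(15 + 64) + 19575 = 3*(-15 - 64 + 132)/79 + 19575 = 3*(1/79)*53 + 19575 = 159/79 + 19575 = 1546584/79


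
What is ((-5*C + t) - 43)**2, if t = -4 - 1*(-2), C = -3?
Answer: 900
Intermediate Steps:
t = -2 (t = -4 + 2 = -2)
((-5*C + t) - 43)**2 = ((-5*(-3) - 2) - 43)**2 = ((15 - 2) - 43)**2 = (13 - 43)**2 = (-30)**2 = 900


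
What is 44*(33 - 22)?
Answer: 484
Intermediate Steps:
44*(33 - 22) = 44*11 = 484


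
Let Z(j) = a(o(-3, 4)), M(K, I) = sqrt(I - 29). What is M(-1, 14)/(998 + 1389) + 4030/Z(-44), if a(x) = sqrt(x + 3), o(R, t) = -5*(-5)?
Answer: 2015*sqrt(7)/7 + I*sqrt(15)/2387 ≈ 761.6 + 0.0016225*I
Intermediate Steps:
M(K, I) = sqrt(-29 + I)
o(R, t) = 25
a(x) = sqrt(3 + x)
Z(j) = 2*sqrt(7) (Z(j) = sqrt(3 + 25) = sqrt(28) = 2*sqrt(7))
M(-1, 14)/(998 + 1389) + 4030/Z(-44) = sqrt(-29 + 14)/(998 + 1389) + 4030/((2*sqrt(7))) = sqrt(-15)/2387 + 4030*(sqrt(7)/14) = (I*sqrt(15))*(1/2387) + 2015*sqrt(7)/7 = I*sqrt(15)/2387 + 2015*sqrt(7)/7 = 2015*sqrt(7)/7 + I*sqrt(15)/2387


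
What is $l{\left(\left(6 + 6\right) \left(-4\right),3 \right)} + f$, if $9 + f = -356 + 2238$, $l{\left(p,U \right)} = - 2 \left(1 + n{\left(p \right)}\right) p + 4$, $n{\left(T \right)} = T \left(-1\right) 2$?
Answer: $11189$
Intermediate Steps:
$n{\left(T \right)} = - 2 T$ ($n{\left(T \right)} = - T 2 = - 2 T$)
$l{\left(p,U \right)} = 4 + p \left(-2 + 4 p\right)$ ($l{\left(p,U \right)} = - 2 \left(1 - 2 p\right) p + 4 = \left(-2 + 4 p\right) p + 4 = p \left(-2 + 4 p\right) + 4 = 4 + p \left(-2 + 4 p\right)$)
$f = 1873$ ($f = -9 + \left(-356 + 2238\right) = -9 + 1882 = 1873$)
$l{\left(\left(6 + 6\right) \left(-4\right),3 \right)} + f = \left(4 - 2 \left(6 + 6\right) \left(-4\right) + 4 \left(\left(6 + 6\right) \left(-4\right)\right)^{2}\right) + 1873 = \left(4 - 2 \cdot 12 \left(-4\right) + 4 \left(12 \left(-4\right)\right)^{2}\right) + 1873 = \left(4 - -96 + 4 \left(-48\right)^{2}\right) + 1873 = \left(4 + 96 + 4 \cdot 2304\right) + 1873 = \left(4 + 96 + 9216\right) + 1873 = 9316 + 1873 = 11189$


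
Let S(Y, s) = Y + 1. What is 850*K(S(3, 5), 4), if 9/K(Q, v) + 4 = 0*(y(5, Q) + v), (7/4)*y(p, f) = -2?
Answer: -3825/2 ≈ -1912.5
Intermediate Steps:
S(Y, s) = 1 + Y
y(p, f) = -8/7 (y(p, f) = (4/7)*(-2) = -8/7)
K(Q, v) = -9/4 (K(Q, v) = 9/(-4 + 0*(-8/7 + v)) = 9/(-4 + 0) = 9/(-4) = 9*(-¼) = -9/4)
850*K(S(3, 5), 4) = 850*(-9/4) = -3825/2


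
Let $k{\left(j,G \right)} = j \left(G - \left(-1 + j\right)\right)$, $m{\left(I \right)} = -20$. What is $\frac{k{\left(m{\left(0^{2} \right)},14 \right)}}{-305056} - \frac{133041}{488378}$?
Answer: $- \frac{5030386337}{18622829896} \approx -0.27012$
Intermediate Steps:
$k{\left(j,G \right)} = j \left(1 + G - j\right)$
$\frac{k{\left(m{\left(0^{2} \right)},14 \right)}}{-305056} - \frac{133041}{488378} = \frac{\left(-20\right) \left(1 + 14 - -20\right)}{-305056} - \frac{133041}{488378} = - 20 \left(1 + 14 + 20\right) \left(- \frac{1}{305056}\right) - \frac{133041}{488378} = \left(-20\right) 35 \left(- \frac{1}{305056}\right) - \frac{133041}{488378} = \left(-700\right) \left(- \frac{1}{305056}\right) - \frac{133041}{488378} = \frac{175}{76264} - \frac{133041}{488378} = - \frac{5030386337}{18622829896}$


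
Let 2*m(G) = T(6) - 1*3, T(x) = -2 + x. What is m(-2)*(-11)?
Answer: -11/2 ≈ -5.5000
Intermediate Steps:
m(G) = ½ (m(G) = ((-2 + 6) - 1*3)/2 = (4 - 3)/2 = (½)*1 = ½)
m(-2)*(-11) = (½)*(-11) = -11/2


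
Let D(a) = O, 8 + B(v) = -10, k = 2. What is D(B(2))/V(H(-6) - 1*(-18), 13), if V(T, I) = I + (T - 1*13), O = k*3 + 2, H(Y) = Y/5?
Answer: 10/21 ≈ 0.47619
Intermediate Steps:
B(v) = -18 (B(v) = -8 - 10 = -18)
H(Y) = Y/5 (H(Y) = Y*(1/5) = Y/5)
O = 8 (O = 2*3 + 2 = 6 + 2 = 8)
D(a) = 8
V(T, I) = -13 + I + T (V(T, I) = I + (T - 13) = I + (-13 + T) = -13 + I + T)
D(B(2))/V(H(-6) - 1*(-18), 13) = 8/(-13 + 13 + ((1/5)*(-6) - 1*(-18))) = 8/(-13 + 13 + (-6/5 + 18)) = 8/(-13 + 13 + 84/5) = 8/(84/5) = 8*(5/84) = 10/21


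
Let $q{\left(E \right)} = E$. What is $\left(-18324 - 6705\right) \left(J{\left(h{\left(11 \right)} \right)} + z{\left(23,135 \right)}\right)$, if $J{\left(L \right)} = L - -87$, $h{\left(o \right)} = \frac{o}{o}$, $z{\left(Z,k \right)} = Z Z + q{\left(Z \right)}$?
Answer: $-16018560$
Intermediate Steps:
$z{\left(Z,k \right)} = Z + Z^{2}$ ($z{\left(Z,k \right)} = Z Z + Z = Z^{2} + Z = Z + Z^{2}$)
$h{\left(o \right)} = 1$
$J{\left(L \right)} = 87 + L$ ($J{\left(L \right)} = L + 87 = 87 + L$)
$\left(-18324 - 6705\right) \left(J{\left(h{\left(11 \right)} \right)} + z{\left(23,135 \right)}\right) = \left(-18324 - 6705\right) \left(\left(87 + 1\right) + 23 \left(1 + 23\right)\right) = - 25029 \left(88 + 23 \cdot 24\right) = - 25029 \left(88 + 552\right) = \left(-25029\right) 640 = -16018560$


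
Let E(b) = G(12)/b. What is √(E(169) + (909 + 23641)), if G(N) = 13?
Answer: √4148963/13 ≈ 156.68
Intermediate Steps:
E(b) = 13/b
√(E(169) + (909 + 23641)) = √(13/169 + (909 + 23641)) = √(13*(1/169) + 24550) = √(1/13 + 24550) = √(319151/13) = √4148963/13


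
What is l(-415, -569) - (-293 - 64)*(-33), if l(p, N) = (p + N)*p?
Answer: 396579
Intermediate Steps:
l(p, N) = p*(N + p) (l(p, N) = (N + p)*p = p*(N + p))
l(-415, -569) - (-293 - 64)*(-33) = -415*(-569 - 415) - (-293 - 64)*(-33) = -415*(-984) - (-357)*(-33) = 408360 - 1*11781 = 408360 - 11781 = 396579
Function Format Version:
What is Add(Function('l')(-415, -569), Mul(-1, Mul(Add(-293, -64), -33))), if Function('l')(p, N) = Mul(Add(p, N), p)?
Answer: 396579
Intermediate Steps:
Function('l')(p, N) = Mul(p, Add(N, p)) (Function('l')(p, N) = Mul(Add(N, p), p) = Mul(p, Add(N, p)))
Add(Function('l')(-415, -569), Mul(-1, Mul(Add(-293, -64), -33))) = Add(Mul(-415, Add(-569, -415)), Mul(-1, Mul(Add(-293, -64), -33))) = Add(Mul(-415, -984), Mul(-1, Mul(-357, -33))) = Add(408360, Mul(-1, 11781)) = Add(408360, -11781) = 396579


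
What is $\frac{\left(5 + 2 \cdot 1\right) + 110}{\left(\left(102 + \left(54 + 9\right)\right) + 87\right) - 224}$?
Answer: $\frac{117}{28} \approx 4.1786$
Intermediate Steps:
$\frac{\left(5 + 2 \cdot 1\right) + 110}{\left(\left(102 + \left(54 + 9\right)\right) + 87\right) - 224} = \frac{\left(5 + 2\right) + 110}{\left(\left(102 + 63\right) + 87\right) - 224} = \frac{7 + 110}{\left(165 + 87\right) - 224} = \frac{117}{252 - 224} = \frac{117}{28}$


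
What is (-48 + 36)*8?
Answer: -96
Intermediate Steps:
(-48 + 36)*8 = -12*8 = -96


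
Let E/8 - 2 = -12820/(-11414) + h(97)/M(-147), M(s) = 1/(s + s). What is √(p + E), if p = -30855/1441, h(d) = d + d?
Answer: I*√255031592464883143/747617 ≈ 675.49*I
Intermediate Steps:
M(s) = 1/(2*s)
h(d) = 2*d
p = -2805/131 (p = -30855*1/1441 = -2805/131 ≈ -21.412)
E = -2603893024/5707 (E = 16 + 8*(-12820/(-11414) + (2*97)/(((½)/(-147)))) = 16 + 8*(-12820*(-1/11414) + 194/(((½)*(-1/147)))) = 16 + 8*(6410/5707 + 194/(-1/294)) = 16 + 8*(6410/5707 + 194*(-294)) = 16 + 8*(6410/5707 - 57036) = 16 + 8*(-325498042/5707) = 16 - 2603984336/5707 = -2603893024/5707 ≈ -4.5626e+5)
√(p + E) = √(-2805/131 - 2603893024/5707) = √(-341125994279/747617) = I*√255031592464883143/747617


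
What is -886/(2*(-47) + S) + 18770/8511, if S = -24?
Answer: 4877803/502149 ≈ 9.7139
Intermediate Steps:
-886/(2*(-47) + S) + 18770/8511 = -886/(2*(-47) - 24) + 18770/8511 = -886/(-94 - 24) + 18770*(1/8511) = -886/(-118) + 18770/8511 = -886*(-1/118) + 18770/8511 = 443/59 + 18770/8511 = 4877803/502149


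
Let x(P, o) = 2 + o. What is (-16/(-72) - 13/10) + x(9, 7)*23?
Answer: 18533/90 ≈ 205.92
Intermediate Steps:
(-16/(-72) - 13/10) + x(9, 7)*23 = (-16/(-72) - 13/10) + (2 + 7)*23 = (-16*(-1/72) - 13*⅒) + 9*23 = (2/9 - 13/10) + 207 = -97/90 + 207 = 18533/90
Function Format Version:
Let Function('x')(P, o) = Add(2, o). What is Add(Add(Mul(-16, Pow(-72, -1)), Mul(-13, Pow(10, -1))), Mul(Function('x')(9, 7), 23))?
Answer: Rational(18533, 90) ≈ 205.92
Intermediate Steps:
Add(Add(Mul(-16, Pow(-72, -1)), Mul(-13, Pow(10, -1))), Mul(Function('x')(9, 7), 23)) = Add(Add(Mul(-16, Pow(-72, -1)), Mul(-13, Pow(10, -1))), Mul(Add(2, 7), 23)) = Add(Add(Mul(-16, Rational(-1, 72)), Mul(-13, Rational(1, 10))), Mul(9, 23)) = Add(Add(Rational(2, 9), Rational(-13, 10)), 207) = Add(Rational(-97, 90), 207) = Rational(18533, 90)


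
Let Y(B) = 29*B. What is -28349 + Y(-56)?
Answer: -29973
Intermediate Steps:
-28349 + Y(-56) = -28349 + 29*(-56) = -28349 - 1624 = -29973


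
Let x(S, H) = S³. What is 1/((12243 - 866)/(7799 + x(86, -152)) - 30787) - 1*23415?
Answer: -464140384618675/19822352508 ≈ -23415.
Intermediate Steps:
1/((12243 - 866)/(7799 + x(86, -152)) - 30787) - 1*23415 = 1/((12243 - 866)/(7799 + 86³) - 30787) - 1*23415 = 1/(11377/(7799 + 636056) - 30787) - 23415 = 1/(11377/643855 - 30787) - 23415 = 1/(-19822352508/643855) - 23415 = -643855/19822352508 - 23415 = -464140384618675/19822352508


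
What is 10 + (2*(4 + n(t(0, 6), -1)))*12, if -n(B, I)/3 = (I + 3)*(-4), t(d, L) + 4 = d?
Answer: 682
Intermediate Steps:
t(d, L) = -4 + d
n(B, I) = 36 + 12*I (n(B, I) = -3*(I + 3)*(-4) = -3*(3 + I)*(-4) = -3*(-12 - 4*I) = 36 + 12*I)
10 + (2*(4 + n(t(0, 6), -1)))*12 = 10 + (2*(4 + (36 + 12*(-1))))*12 = 10 + (2*(4 + (36 - 12)))*12 = 10 + (2*(4 + 24))*12 = 10 + (2*28)*12 = 10 + 56*12 = 10 + 672 = 682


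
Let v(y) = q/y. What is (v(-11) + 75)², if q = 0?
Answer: 5625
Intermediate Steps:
v(y) = 0 (v(y) = 0/y = 0)
(v(-11) + 75)² = (0 + 75)² = 75² = 5625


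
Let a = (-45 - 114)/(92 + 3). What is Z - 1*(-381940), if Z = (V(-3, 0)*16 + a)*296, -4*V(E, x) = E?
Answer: 36574676/95 ≈ 3.8500e+5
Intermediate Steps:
a = -159/95 ≈ -1.6737
V(E, x) = -E/4
Z = 290376/95 (Z = (-¼*(-3)*16 - 159/95)*296 = ((¾)*16 - 159/95)*296 = (12 - 159/95)*296 = (981/95)*296 = 290376/95 ≈ 3056.6)
Z - 1*(-381940) = 290376/95 - 1*(-381940) = 290376/95 + 381940 = 36574676/95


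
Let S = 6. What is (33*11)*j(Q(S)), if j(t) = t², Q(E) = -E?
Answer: 13068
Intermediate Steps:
(33*11)*j(Q(S)) = (33*11)*(-1*6)² = 363*(-6)² = 363*36 = 13068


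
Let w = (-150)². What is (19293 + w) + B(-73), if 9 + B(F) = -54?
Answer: 41730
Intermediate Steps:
w = 22500
B(F) = -63 (B(F) = -9 - 54 = -63)
(19293 + w) + B(-73) = (19293 + 22500) - 63 = 41793 - 63 = 41730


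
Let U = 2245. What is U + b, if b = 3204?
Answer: 5449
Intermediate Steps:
U + b = 2245 + 3204 = 5449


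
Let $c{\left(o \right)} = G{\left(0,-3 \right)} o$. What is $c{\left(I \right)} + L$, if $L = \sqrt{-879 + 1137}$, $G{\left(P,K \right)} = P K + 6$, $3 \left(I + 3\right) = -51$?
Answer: $-120 + \sqrt{258} \approx -103.94$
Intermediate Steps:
$I = -20$ ($I = -3 + \frac{1}{3} \left(-51\right) = -3 - 17 = -20$)
$G{\left(P,K \right)} = 6 + K P$ ($G{\left(P,K \right)} = K P + 6 = 6 + K P$)
$c{\left(o \right)} = 6 o$ ($c{\left(o \right)} = \left(6 - 0\right) o = \left(6 + 0\right) o = 6 o$)
$L = \sqrt{258} \approx 16.062$
$c{\left(I \right)} + L = 6 \left(-20\right) + \sqrt{258} = -120 + \sqrt{258}$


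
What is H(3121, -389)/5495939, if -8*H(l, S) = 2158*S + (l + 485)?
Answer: 104482/5495939 ≈ 0.019011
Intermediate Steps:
H(l, S) = -485/8 - 1079*S/4 - l/8 (H(l, S) = -(2158*S + (l + 485))/8 = -(2158*S + (485 + l))/8 = -(485 + l + 2158*S)/8 = -485/8 - 1079*S/4 - l/8)
H(3121, -389)/5495939 = (-485/8 - 1079/4*(-389) - ⅛*3121)/5495939 = (-485/8 + 419731/4 - 3121/8)*(1/5495939) = 104482*(1/5495939) = 104482/5495939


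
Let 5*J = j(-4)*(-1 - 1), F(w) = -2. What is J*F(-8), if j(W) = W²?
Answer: 64/5 ≈ 12.800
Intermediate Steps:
J = -32/5 (J = ((-4)²*(-1 - 1))/5 = (16*(-2))/5 = (⅕)*(-32) = -32/5 ≈ -6.4000)
J*F(-8) = -32/5*(-2) = 64/5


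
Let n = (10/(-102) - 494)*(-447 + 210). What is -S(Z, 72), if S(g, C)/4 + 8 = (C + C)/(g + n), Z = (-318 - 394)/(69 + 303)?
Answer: 5923378208/185134027 ≈ 31.995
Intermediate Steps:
n = 1990721/17 (n = (10*(-1/102) - 494)*(-237) = (-5/51 - 494)*(-237) = -25199/51*(-237) = 1990721/17 ≈ 1.1710e+5)
Z = -178/93 (Z = -712/372 = -712*1/372 = -178/93 ≈ -1.9140)
S(g, C) = -32 + 8*C/(1990721/17 + g) (S(g, C) = -32 + 4*((C + C)/(g + 1990721/17)) = -32 + 4*((2*C)/(1990721/17 + g)) = -32 + 4*(2*C/(1990721/17 + g)) = -32 + 8*C/(1990721/17 + g))
-S(Z, 72) = -8*(-7962884 - 68*(-178/93) + 17*72)/(1990721 + 17*(-178/93)) = -8*(-7962884 + 12104/93 + 1224)/(1990721 - 3026/93) = -8*(-740422276)/(185134027/93*93) = -8*93*(-740422276)/(185134027*93) = -1*(-5923378208/185134027) = 5923378208/185134027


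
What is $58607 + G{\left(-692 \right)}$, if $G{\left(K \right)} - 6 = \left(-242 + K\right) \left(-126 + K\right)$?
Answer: $822625$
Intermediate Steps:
$G{\left(K \right)} = 6 + \left(-242 + K\right) \left(-126 + K\right)$
$58607 + G{\left(-692 \right)} = 58607 + \left(30498 + \left(-692\right)^{2} - -254656\right) = 58607 + \left(30498 + 478864 + 254656\right) = 58607 + 764018 = 822625$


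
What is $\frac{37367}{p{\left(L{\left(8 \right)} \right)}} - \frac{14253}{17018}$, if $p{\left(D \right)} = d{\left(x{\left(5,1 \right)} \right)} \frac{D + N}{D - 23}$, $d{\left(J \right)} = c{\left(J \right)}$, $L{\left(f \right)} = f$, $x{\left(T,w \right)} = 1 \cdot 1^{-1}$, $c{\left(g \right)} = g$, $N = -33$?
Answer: $\frac{1907663553}{85090} \approx 22419.0$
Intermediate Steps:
$x{\left(T,w \right)} = 1$ ($x{\left(T,w \right)} = 1 \cdot 1 = 1$)
$d{\left(J \right)} = J$
$p{\left(D \right)} = \frac{-33 + D}{-23 + D}$ ($p{\left(D \right)} = 1 \frac{D - 33}{D - 23} = 1 \frac{-33 + D}{-23 + D} = \frac{-33 + D}{-23 + D}$)
$\frac{37367}{p{\left(L{\left(8 \right)} \right)}} - \frac{14253}{17018} = \frac{37367}{\frac{1}{-23 + 8} \left(-33 + 8\right)} - \frac{14253}{17018} = \frac{37367}{\frac{1}{-15} \left(-25\right)} - \frac{14253}{17018} = \frac{37367}{\left(- \frac{1}{15}\right) \left(-25\right)} - \frac{14253}{17018} = \frac{37367}{\frac{5}{3}} - \frac{14253}{17018} = 37367 \cdot \frac{3}{5} - \frac{14253}{17018} = \frac{112101}{5} - \frac{14253}{17018} = \frac{1907663553}{85090}$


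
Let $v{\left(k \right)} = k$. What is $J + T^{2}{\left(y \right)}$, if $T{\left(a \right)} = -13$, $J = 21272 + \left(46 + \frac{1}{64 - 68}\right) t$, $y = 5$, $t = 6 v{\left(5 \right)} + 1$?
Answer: $\frac{91437}{4} \approx 22859.0$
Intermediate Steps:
$t = 31$ ($t = 6 \cdot 5 + 1 = 30 + 1 = 31$)
$J = \frac{90761}{4}$ ($J = 21272 + \left(46 + \frac{1}{64 - 68}\right) 31 = 21272 + \left(46 + \frac{1}{-4}\right) 31 = 21272 + \left(46 - \frac{1}{4}\right) 31 = 21272 + \frac{183}{4} \cdot 31 = 21272 + \frac{5673}{4} = \frac{90761}{4} \approx 22690.0$)
$J + T^{2}{\left(y \right)} = \frac{90761}{4} + \left(-13\right)^{2} = \frac{90761}{4} + 169 = \frac{91437}{4}$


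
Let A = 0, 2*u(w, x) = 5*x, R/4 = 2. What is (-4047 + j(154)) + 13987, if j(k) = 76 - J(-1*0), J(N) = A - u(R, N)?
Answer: 10016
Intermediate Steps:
R = 8 (R = 4*2 = 8)
u(w, x) = 5*x/2 (u(w, x) = (5*x)/2 = 5*x/2)
J(N) = -5*N/2 (J(N) = 0 - 5*N/2 = -5*N/2)
j(k) = 76 (j(k) = 76 - (-5)*(-1*0)/2 = 76 - (-5)*0/2 = 76 - 1*0 = 76 + 0 = 76)
(-4047 + j(154)) + 13987 = (-4047 + 76) + 13987 = -3971 + 13987 = 10016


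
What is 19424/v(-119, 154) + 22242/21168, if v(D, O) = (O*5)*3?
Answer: 1835501/194040 ≈ 9.4594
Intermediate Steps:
v(D, O) = 15*O (v(D, O) = (5*O)*3 = 15*O)
19424/v(-119, 154) + 22242/21168 = 19424/((15*154)) + 22242/21168 = 19424/2310 + 22242*(1/21168) = 19424*(1/2310) + 3707/3528 = 9712/1155 + 3707/3528 = 1835501/194040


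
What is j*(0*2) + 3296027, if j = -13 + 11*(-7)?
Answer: 3296027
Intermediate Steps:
j = -90 (j = -13 - 77 = -90)
j*(0*2) + 3296027 = -0*2 + 3296027 = -90*0 + 3296027 = 0 + 3296027 = 3296027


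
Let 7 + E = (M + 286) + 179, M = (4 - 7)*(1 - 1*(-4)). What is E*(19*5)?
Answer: 42085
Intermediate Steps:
M = -15 (M = -3*(1 + 4) = -3*5 = -15)
E = 443 (E = -7 + ((-15 + 286) + 179) = -7 + (271 + 179) = -7 + 450 = 443)
E*(19*5) = 443*(19*5) = 443*95 = 42085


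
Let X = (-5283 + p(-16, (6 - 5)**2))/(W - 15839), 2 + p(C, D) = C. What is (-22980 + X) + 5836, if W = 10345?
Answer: -94183835/5494 ≈ -17143.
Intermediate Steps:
p(C, D) = -2 + C
X = 5301/5494 (X = (-5283 + (-2 - 16))/(10345 - 15839) = (-5283 - 18)/(-5494) = -5301*(-1/5494) = 5301/5494 ≈ 0.96487)
(-22980 + X) + 5836 = (-22980 + 5301/5494) + 5836 = -126246819/5494 + 5836 = -94183835/5494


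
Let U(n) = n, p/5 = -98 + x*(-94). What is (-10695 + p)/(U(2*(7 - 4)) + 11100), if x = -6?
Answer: -8365/11106 ≈ -0.75320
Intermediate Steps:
p = 2330 (p = 5*(-98 - 6*(-94)) = 5*(-98 + 564) = 5*466 = 2330)
(-10695 + p)/(U(2*(7 - 4)) + 11100) = (-10695 + 2330)/(2*(7 - 4) + 11100) = -8365/(2*3 + 11100) = -8365/(6 + 11100) = -8365/11106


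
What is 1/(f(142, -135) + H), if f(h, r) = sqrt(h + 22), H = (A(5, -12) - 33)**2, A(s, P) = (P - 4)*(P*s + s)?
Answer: 717409/514675673117 - 2*sqrt(41)/514675673117 ≈ 1.3939e-6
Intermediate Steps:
A(s, P) = (-4 + P)*(s + P*s)
H = 717409 (H = (5*(-4 + (-12)**2 - 3*(-12)) - 33)**2 = (5*(-4 + 144 + 36) - 33)**2 = (5*176 - 33)**2 = (880 - 33)**2 = 847**2 = 717409)
f(h, r) = sqrt(22 + h)
1/(f(142, -135) + H) = 1/(sqrt(22 + 142) + 717409) = 1/(sqrt(164) + 717409) = 1/(2*sqrt(41) + 717409) = 1/(717409 + 2*sqrt(41))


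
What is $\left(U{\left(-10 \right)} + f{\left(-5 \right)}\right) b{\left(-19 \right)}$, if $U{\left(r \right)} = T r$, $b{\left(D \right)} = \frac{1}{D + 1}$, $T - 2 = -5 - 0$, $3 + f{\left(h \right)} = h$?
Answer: $- \frac{11}{9} \approx -1.2222$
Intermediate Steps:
$f{\left(h \right)} = -3 + h$
$T = -3$ ($T = 2 - 5 = -3$)
$b{\left(D \right)} = \frac{1}{1 + D}$
$U{\left(r \right)} = - 3 r$
$\left(U{\left(-10 \right)} + f{\left(-5 \right)}\right) b{\left(-19 \right)} = \frac{\left(-3\right) \left(-10\right) - 8}{1 - 19} = \frac{30 - 8}{-18} = 22 \left(- \frac{1}{18}\right) = - \frac{11}{9}$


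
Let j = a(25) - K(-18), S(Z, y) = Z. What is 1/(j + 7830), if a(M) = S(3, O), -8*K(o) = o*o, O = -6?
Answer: 2/15747 ≈ 0.00012701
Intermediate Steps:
K(o) = -o²/8 (K(o) = -o*o/8 = -o²/8)
a(M) = 3
j = 87/2 (j = 3 - (-1)*(-18)²/8 = 3 - (-1)*324/8 = 3 - 1*(-81/2) = 3 + 81/2 = 87/2 ≈ 43.500)
1/(j + 7830) = 1/(87/2 + 7830) = 1/(15747/2) = 2/15747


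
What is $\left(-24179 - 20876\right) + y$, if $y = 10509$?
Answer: $-34546$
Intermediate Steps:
$\left(-24179 - 20876\right) + y = \left(-24179 - 20876\right) + 10509 = -45055 + 10509 = -34546$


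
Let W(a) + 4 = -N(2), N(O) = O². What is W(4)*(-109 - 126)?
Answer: 1880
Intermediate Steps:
W(a) = -8 (W(a) = -4 - 1*2² = -4 - 1*4 = -4 - 4 = -8)
W(4)*(-109 - 126) = -8*(-109 - 126) = -8*(-235) = 1880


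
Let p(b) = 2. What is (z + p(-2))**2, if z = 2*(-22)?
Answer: 1764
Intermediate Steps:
z = -44
(z + p(-2))**2 = (-44 + 2)**2 = (-42)**2 = 1764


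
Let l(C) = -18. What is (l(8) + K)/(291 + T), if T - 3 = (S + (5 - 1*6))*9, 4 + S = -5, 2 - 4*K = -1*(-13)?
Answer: -83/816 ≈ -0.10172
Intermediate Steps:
K = -11/4 (K = 1/2 - (-1)*(-13)/4 = 1/2 - 1/4*13 = 1/2 - 13/4 = -11/4 ≈ -2.7500)
S = -9 (S = -4 - 5 = -9)
T = -87 (T = 3 + (-9 + (5 - 1*6))*9 = 3 + (-9 + (5 - 6))*9 = 3 + (-9 - 1)*9 = 3 - 10*9 = 3 - 90 = -87)
(l(8) + K)/(291 + T) = (-18 - 11/4)/(291 - 87) = -83/4/204 = -83/4*1/204 = -83/816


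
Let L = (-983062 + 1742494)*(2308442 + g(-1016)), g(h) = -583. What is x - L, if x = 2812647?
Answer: -1752659163441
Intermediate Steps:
L = 1752661976088 (L = (-983062 + 1742494)*(2308442 - 583) = 759432*2307859 = 1752661976088)
x - L = 2812647 - 1*1752661976088 = 2812647 - 1752661976088 = -1752659163441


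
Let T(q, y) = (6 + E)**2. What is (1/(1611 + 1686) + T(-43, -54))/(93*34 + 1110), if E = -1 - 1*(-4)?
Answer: 133529/7042392 ≈ 0.018961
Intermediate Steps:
E = 3 (E = -1 + 4 = 3)
T(q, y) = 81 (T(q, y) = (6 + 3)**2 = 9**2 = 81)
(1/(1611 + 1686) + T(-43, -54))/(93*34 + 1110) = (1/(1611 + 1686) + 81)/(93*34 + 1110) = (1/3297 + 81)/(3162 + 1110) = (1/3297 + 81)/4272 = (267058/3297)*(1/4272) = 133529/7042392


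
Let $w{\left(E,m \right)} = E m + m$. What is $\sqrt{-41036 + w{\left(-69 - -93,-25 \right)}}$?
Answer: $3 i \sqrt{4629} \approx 204.11 i$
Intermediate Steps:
$w{\left(E,m \right)} = m + E m$
$\sqrt{-41036 + w{\left(-69 - -93,-25 \right)}} = \sqrt{-41036 - 25 \left(1 - -24\right)} = \sqrt{-41036 - 25 \left(1 + \left(-69 + 93\right)\right)} = \sqrt{-41036 - 25 \left(1 + 24\right)} = \sqrt{-41036 - 625} = \sqrt{-41661} = 3 i \sqrt{4629}$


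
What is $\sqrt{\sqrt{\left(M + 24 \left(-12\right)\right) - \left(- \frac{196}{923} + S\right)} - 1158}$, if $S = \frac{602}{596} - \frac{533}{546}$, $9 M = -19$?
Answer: $\frac{\sqrt{-9658798093934262 + 2888067 i \sqrt{2418308116509649}}}{2888067} \approx 0.25018 + 34.03 i$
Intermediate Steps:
$M = - \frac{19}{9}$ ($M = \frac{1}{9} \left(-19\right) = - \frac{19}{9} \approx -2.1111$)
$S = \frac{106}{3129}$ ($S = 602 \cdot \frac{1}{596} - \frac{41}{42} = \frac{301}{298} - \frac{41}{42} = \frac{106}{3129} \approx 0.033877$)
$\sqrt{\sqrt{\left(M + 24 \left(-12\right)\right) - \left(- \frac{196}{923} + S\right)} - 1158} = \sqrt{\sqrt{\left(- \frac{19}{9} + 24 \left(-12\right)\right) - \left(\frac{106}{3129} + \frac{196}{-923}\right)} - 1158} = \sqrt{\sqrt{\left(- \frac{19}{9} - 288\right) - - \frac{515446}{2888067}} - 1158} = \sqrt{\sqrt{- \frac{2611}{9} + \left(\frac{196}{923} - \frac{106}{3129}\right)} - 1158} = \sqrt{\sqrt{- \frac{2611}{9} + \frac{515446}{2888067}} - 1158} = \sqrt{\sqrt{- \frac{2512034641}{8664201}} - 1158} = \sqrt{\frac{i \sqrt{2418308116509649}}{2888067} - 1158} = \sqrt{-1158 + \frac{i \sqrt{2418308116509649}}{2888067}}$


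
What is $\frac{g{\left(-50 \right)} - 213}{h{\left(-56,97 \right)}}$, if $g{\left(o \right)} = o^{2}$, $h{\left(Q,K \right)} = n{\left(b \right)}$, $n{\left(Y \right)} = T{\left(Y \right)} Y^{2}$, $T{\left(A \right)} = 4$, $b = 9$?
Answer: $\frac{2287}{324} \approx 7.0586$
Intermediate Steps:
$n{\left(Y \right)} = 4 Y^{2}$
$h{\left(Q,K \right)} = 324$ ($h{\left(Q,K \right)} = 4 \cdot 9^{2} = 4 \cdot 81 = 324$)
$\frac{g{\left(-50 \right)} - 213}{h{\left(-56,97 \right)}} = \frac{\left(-50\right)^{2} - 213}{324} = \left(2500 - 213\right) \frac{1}{324} = 2287 \cdot \frac{1}{324} = \frac{2287}{324}$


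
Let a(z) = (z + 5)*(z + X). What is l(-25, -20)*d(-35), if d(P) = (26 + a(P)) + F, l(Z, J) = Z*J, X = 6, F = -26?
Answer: 435000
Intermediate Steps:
l(Z, J) = J*Z
a(z) = (5 + z)*(6 + z) (a(z) = (z + 5)*(z + 6) = (5 + z)*(6 + z))
d(P) = 30 + P² + 11*P (d(P) = (26 + (30 + P² + 11*P)) - 26 = (56 + P² + 11*P) - 26 = 30 + P² + 11*P)
l(-25, -20)*d(-35) = (-20*(-25))*(30 + (-35)² + 11*(-35)) = 500*(30 + 1225 - 385) = 500*870 = 435000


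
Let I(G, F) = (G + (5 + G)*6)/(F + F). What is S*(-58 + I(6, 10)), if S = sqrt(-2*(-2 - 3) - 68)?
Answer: -272*I*sqrt(58)/5 ≈ -414.3*I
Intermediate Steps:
S = I*sqrt(58) (S = sqrt(-2*(-5) - 68) = sqrt(10 - 68) = sqrt(-58) = I*sqrt(58) ≈ 7.6158*I)
I(G, F) = (30 + 7*G)/(2*F) (I(G, F) = (G + (30 + 6*G))/((2*F)) = (30 + 7*G)*(1/(2*F)) = (30 + 7*G)/(2*F))
S*(-58 + I(6, 10)) = (I*sqrt(58))*(-58 + (1/2)*(30 + 7*6)/10) = (I*sqrt(58))*(-58 + (1/2)*(1/10)*(30 + 42)) = (I*sqrt(58))*(-58 + (1/2)*(1/10)*72) = (I*sqrt(58))*(-58 + 18/5) = (I*sqrt(58))*(-272/5) = -272*I*sqrt(58)/5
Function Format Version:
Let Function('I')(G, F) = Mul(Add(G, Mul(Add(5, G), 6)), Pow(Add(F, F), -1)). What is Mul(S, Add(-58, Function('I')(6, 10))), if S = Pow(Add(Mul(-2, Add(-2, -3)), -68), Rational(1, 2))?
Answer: Mul(Rational(-272, 5), I, Pow(58, Rational(1, 2))) ≈ Mul(-414.30, I)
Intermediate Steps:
S = Mul(I, Pow(58, Rational(1, 2))) (S = Pow(Add(Mul(-2, -5), -68), Rational(1, 2)) = Pow(Add(10, -68), Rational(1, 2)) = Pow(-58, Rational(1, 2)) = Mul(I, Pow(58, Rational(1, 2))) ≈ Mul(7.6158, I))
Function('I')(G, F) = Mul(Rational(1, 2), Pow(F, -1), Add(30, Mul(7, G))) (Function('I')(G, F) = Mul(Add(G, Add(30, Mul(6, G))), Pow(Mul(2, F), -1)) = Mul(Add(30, Mul(7, G)), Mul(Rational(1, 2), Pow(F, -1))) = Mul(Rational(1, 2), Pow(F, -1), Add(30, Mul(7, G))))
Mul(S, Add(-58, Function('I')(6, 10))) = Mul(Mul(I, Pow(58, Rational(1, 2))), Add(-58, Mul(Rational(1, 2), Pow(10, -1), Add(30, Mul(7, 6))))) = Mul(Mul(I, Pow(58, Rational(1, 2))), Add(-58, Mul(Rational(1, 2), Rational(1, 10), Add(30, 42)))) = Mul(Mul(I, Pow(58, Rational(1, 2))), Add(-58, Mul(Rational(1, 2), Rational(1, 10), 72))) = Mul(Mul(I, Pow(58, Rational(1, 2))), Add(-58, Rational(18, 5))) = Mul(Mul(I, Pow(58, Rational(1, 2))), Rational(-272, 5)) = Mul(Rational(-272, 5), I, Pow(58, Rational(1, 2)))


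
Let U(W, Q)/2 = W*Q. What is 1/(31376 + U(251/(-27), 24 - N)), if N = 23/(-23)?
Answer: 27/834602 ≈ 3.2351e-5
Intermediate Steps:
N = -1 (N = 23*(-1/23) = -1)
U(W, Q) = 2*Q*W (U(W, Q) = 2*(W*Q) = 2*(Q*W) = 2*Q*W)
1/(31376 + U(251/(-27), 24 - N)) = 1/(31376 + 2*(24 - 1*(-1))*(251/(-27))) = 1/(31376 + 2*(24 + 1)*(251*(-1/27))) = 1/(31376 + 2*25*(-251/27)) = 1/(31376 - 12550/27) = 1/(834602/27) = 27/834602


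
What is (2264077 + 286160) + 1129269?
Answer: 3679506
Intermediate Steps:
(2264077 + 286160) + 1129269 = 2550237 + 1129269 = 3679506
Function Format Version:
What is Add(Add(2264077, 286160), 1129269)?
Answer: 3679506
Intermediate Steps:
Add(Add(2264077, 286160), 1129269) = Add(2550237, 1129269) = 3679506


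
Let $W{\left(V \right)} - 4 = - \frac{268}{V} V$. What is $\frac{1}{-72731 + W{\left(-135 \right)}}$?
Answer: $- \frac{1}{72995} \approx -1.37 \cdot 10^{-5}$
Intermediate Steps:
$W{\left(V \right)} = -264$ ($W{\left(V \right)} = 4 + - \frac{268}{V} V = 4 - 268 = -264$)
$\frac{1}{-72731 + W{\left(-135 \right)}} = \frac{1}{-72731 - 264} = \frac{1}{-72995} = - \frac{1}{72995}$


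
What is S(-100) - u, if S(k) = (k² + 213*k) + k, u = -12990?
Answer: 1590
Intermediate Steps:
S(k) = k² + 214*k
S(-100) - u = -100*(214 - 100) - 1*(-12990) = -100*114 + 12990 = -11400 + 12990 = 1590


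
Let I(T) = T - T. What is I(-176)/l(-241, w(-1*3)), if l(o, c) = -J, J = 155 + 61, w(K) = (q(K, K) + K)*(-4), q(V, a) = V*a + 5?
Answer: 0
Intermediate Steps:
I(T) = 0
q(V, a) = 5 + V*a
w(K) = -20 - 4*K - 4*K**2 (w(K) = ((5 + K*K) + K)*(-4) = ((5 + K**2) + K)*(-4) = (5 + K + K**2)*(-4) = -20 - 4*K - 4*K**2)
J = 216
l(o, c) = -216 (l(o, c) = -1*216 = -216)
I(-176)/l(-241, w(-1*3)) = 0/(-216) = 0*(-1/216) = 0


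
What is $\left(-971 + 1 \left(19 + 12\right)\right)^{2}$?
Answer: $883600$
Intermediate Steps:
$\left(-971 + 1 \left(19 + 12\right)\right)^{2} = \left(-971 + 1 \cdot 31\right)^{2} = \left(-971 + 31\right)^{2} = \left(-940\right)^{2} = 883600$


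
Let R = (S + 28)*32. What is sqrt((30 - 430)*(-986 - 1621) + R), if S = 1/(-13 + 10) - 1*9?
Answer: 4*sqrt(586911)/3 ≈ 1021.5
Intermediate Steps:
S = -28/3 (S = 1/(-3) - 9 = -1/3 - 9 = -28/3 ≈ -9.3333)
R = 1792/3 (R = (-28/3 + 28)*32 = (56/3)*32 = 1792/3 ≈ 597.33)
sqrt((30 - 430)*(-986 - 1621) + R) = sqrt((30 - 430)*(-986 - 1621) + 1792/3) = sqrt(-400*(-2607) + 1792/3) = sqrt(1042800 + 1792/3) = sqrt(3130192/3) = 4*sqrt(586911)/3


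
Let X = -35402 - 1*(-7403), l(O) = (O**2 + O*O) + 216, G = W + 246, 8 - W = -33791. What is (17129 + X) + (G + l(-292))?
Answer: 193919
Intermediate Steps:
W = 33799 (W = 8 - 1*(-33791) = 8 + 33791 = 33799)
G = 34045 (G = 33799 + 246 = 34045)
l(O) = 216 + 2*O**2 (l(O) = (O**2 + O**2) + 216 = 2*O**2 + 216 = 216 + 2*O**2)
X = -27999 (X = -35402 + 7403 = -27999)
(17129 + X) + (G + l(-292)) = (17129 - 27999) + (34045 + (216 + 2*(-292)**2)) = -10870 + (34045 + (216 + 2*85264)) = -10870 + (34045 + (216 + 170528)) = -10870 + (34045 + 170744) = -10870 + 204789 = 193919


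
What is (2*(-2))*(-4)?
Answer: 16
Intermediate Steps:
(2*(-2))*(-4) = -4*(-4) = 16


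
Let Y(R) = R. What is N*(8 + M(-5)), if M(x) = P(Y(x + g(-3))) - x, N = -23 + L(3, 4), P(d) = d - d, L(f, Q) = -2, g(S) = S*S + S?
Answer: -325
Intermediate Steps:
g(S) = S + S² (g(S) = S² + S = S + S²)
P(d) = 0
N = -25 (N = -23 - 2 = -25)
M(x) = -x (M(x) = 0 - x = -x)
N*(8 + M(-5)) = -25*(8 - 1*(-5)) = -25*(8 + 5) = -25*13 = -325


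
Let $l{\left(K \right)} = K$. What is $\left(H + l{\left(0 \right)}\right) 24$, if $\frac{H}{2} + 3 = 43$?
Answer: $1920$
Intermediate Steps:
$H = 80$ ($H = -6 + 2 \cdot 43 = -6 + 86 = 80$)
$\left(H + l{\left(0 \right)}\right) 24 = \left(80 + 0\right) 24 = 80 \cdot 24 = 1920$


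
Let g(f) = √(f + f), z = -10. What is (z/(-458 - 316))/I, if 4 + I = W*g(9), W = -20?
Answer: 5/695052 - 25*√2/231684 ≈ -0.00014541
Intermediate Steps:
g(f) = √2*√f (g(f) = √(2*f) = √2*√f)
I = -4 - 60*√2 (I = -4 - 20*√2*√9 = -4 - 20*√2*3 = -4 - 60*√2 ≈ -88.853)
(z/(-458 - 316))/I = (-10/(-458 - 316))/(-4 - 60*√2) = (-10/(-774))/(-4 - 60*√2) = (-1/774*(-10))/(-4 - 60*√2) = 5/(387*(-4 - 60*√2))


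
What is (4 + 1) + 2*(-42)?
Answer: -79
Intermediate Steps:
(4 + 1) + 2*(-42) = 5 - 84 = -79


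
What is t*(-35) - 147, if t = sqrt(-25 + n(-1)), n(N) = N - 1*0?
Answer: -147 - 35*I*sqrt(26) ≈ -147.0 - 178.47*I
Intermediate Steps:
n(N) = N (n(N) = N + 0 = N)
t = I*sqrt(26) (t = sqrt(-25 - 1) = sqrt(-26) = I*sqrt(26) ≈ 5.099*I)
t*(-35) - 147 = (I*sqrt(26))*(-35) - 147 = -35*I*sqrt(26) - 147 = -147 - 35*I*sqrt(26)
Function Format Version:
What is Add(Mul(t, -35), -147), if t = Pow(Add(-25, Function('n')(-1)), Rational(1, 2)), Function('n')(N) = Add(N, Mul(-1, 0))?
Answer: Add(-147, Mul(-35, I, Pow(26, Rational(1, 2)))) ≈ Add(-147.00, Mul(-178.47, I))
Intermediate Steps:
Function('n')(N) = N (Function('n')(N) = Add(N, 0) = N)
t = Mul(I, Pow(26, Rational(1, 2))) (t = Pow(Add(-25, -1), Rational(1, 2)) = Pow(-26, Rational(1, 2)) = Mul(I, Pow(26, Rational(1, 2))) ≈ Mul(5.0990, I))
Add(Mul(t, -35), -147) = Add(Mul(Mul(I, Pow(26, Rational(1, 2))), -35), -147) = Add(Mul(-35, I, Pow(26, Rational(1, 2))), -147) = Add(-147, Mul(-35, I, Pow(26, Rational(1, 2))))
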